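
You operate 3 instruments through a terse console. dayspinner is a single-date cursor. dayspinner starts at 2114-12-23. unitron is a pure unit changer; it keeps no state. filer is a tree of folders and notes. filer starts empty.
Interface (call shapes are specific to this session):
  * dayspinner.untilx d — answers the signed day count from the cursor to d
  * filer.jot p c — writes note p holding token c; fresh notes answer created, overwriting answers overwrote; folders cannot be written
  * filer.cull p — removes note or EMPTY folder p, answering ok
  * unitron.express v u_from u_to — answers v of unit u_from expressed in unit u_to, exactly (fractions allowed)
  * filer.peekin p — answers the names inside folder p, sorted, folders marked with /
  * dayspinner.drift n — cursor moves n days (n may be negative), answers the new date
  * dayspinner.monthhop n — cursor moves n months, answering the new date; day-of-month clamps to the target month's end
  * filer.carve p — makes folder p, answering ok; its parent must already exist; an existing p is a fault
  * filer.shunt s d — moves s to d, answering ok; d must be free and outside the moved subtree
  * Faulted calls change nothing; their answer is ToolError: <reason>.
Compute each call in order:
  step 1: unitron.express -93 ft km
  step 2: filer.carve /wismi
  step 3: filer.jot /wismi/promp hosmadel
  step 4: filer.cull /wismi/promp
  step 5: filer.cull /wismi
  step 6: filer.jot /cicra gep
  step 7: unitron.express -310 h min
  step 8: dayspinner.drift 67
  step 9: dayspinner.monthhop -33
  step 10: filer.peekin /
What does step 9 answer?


Answer: 2112-05-28

Derivation:
·→ express(v='-93', u_from='ft', u_to='km')
·← -35433/1250000
·→ carve(p='/wismi')
·← ok
·→ jot(p='/wismi/promp', c='hosmadel')
·← created
·→ cull(p='/wismi/promp')
·← ok
·→ cull(p='/wismi')
·← ok
·→ jot(p='/cicra', c='gep')
·← created
·→ express(v='-310', u_from='h', u_to='min')
·← -18600
·→ drift(n='67')
·← 2115-02-28
·→ monthhop(n='-33')
·← 2112-05-28
·→ peekin(p='/')
·← [cicra]


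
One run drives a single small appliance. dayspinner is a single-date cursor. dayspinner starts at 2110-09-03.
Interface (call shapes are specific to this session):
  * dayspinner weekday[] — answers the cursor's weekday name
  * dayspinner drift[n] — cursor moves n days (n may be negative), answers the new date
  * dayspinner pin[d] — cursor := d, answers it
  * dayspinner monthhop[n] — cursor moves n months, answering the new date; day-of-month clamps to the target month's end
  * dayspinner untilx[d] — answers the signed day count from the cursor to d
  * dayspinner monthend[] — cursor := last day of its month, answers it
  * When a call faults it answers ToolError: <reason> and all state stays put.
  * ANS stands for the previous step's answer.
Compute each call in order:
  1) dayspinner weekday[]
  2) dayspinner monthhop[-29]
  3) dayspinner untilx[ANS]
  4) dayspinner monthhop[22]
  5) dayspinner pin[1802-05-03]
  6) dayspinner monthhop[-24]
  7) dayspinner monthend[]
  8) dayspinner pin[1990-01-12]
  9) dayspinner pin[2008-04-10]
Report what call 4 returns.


·→ dayspinner weekday()
·← Wednesday
·→ dayspinner monthhop(n→-29)
·← 2108-04-03
·→ dayspinner untilx(d→ANS)
·← 0
·→ dayspinner monthhop(n→22)
·← 2110-02-03
·→ dayspinner pin(d→1802-05-03)
·← 1802-05-03
·→ dayspinner monthhop(n→-24)
·← 1800-05-03
·→ dayspinner monthend()
·← 1800-05-31
·→ dayspinner pin(d→1990-01-12)
·← 1990-01-12
·→ dayspinner pin(d→2008-04-10)
·← 2008-04-10

Answer: 2110-02-03


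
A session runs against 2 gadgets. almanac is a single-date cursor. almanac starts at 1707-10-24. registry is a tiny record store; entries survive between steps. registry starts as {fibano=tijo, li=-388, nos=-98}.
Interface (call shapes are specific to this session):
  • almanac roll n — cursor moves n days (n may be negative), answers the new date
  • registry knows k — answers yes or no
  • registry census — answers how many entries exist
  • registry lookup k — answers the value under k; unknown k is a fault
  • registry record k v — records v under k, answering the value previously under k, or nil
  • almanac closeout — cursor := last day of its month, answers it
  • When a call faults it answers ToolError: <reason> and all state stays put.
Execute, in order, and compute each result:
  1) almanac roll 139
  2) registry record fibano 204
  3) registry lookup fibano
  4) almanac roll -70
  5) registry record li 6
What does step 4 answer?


Answer: 1708-01-01

Derivation:
Act: almanac roll[n='139']
Obs: 1708-03-11
Act: registry record[k='fibano'; v='204']
Obs: tijo
Act: registry lookup[k='fibano']
Obs: 204
Act: almanac roll[n='-70']
Obs: 1708-01-01
Act: registry record[k='li'; v='6']
Obs: -388


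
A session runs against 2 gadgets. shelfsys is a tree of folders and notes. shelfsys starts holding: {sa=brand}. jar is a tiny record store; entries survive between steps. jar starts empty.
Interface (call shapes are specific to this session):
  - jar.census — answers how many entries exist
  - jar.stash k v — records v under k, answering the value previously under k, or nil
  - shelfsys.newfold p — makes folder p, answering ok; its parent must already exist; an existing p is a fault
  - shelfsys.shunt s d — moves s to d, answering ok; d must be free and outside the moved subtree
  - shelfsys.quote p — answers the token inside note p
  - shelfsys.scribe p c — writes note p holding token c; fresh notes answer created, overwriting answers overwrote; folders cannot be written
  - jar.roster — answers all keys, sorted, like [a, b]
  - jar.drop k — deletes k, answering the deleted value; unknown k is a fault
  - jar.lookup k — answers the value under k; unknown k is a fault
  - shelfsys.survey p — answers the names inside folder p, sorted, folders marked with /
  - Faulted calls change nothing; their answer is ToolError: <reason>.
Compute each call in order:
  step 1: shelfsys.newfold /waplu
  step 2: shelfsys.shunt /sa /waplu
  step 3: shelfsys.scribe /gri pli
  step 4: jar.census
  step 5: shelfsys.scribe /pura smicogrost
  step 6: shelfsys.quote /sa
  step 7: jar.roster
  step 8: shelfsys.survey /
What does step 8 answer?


Answer: [gri, pura, sa, waplu/]

Derivation:
// shelfsys.newfold(/waplu) -> ok
// shelfsys.shunt(/sa, /waplu) -> ToolError: exists
// shelfsys.scribe(/gri, pli) -> created
// jar.census() -> 0
// shelfsys.scribe(/pura, smicogrost) -> created
// shelfsys.quote(/sa) -> brand
// jar.roster() -> []
// shelfsys.survey(/) -> [gri, pura, sa, waplu/]


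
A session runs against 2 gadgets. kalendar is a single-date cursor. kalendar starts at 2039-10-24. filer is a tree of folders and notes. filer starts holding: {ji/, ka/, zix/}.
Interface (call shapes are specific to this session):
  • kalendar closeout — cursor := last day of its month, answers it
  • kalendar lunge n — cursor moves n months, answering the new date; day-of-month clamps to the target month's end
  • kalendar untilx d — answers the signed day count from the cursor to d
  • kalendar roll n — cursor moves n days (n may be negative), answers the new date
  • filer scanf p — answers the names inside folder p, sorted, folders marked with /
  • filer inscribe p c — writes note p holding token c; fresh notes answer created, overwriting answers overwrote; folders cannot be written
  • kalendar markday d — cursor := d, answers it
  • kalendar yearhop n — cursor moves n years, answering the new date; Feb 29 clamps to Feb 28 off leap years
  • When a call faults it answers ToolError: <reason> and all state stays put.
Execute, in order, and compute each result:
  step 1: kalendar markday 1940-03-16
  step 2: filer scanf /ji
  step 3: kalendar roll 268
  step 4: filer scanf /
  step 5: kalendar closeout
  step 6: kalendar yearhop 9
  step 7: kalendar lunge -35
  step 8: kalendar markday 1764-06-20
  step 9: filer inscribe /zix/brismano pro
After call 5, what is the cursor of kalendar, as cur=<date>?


Answer: cur=1940-12-31

Derivation:
% 1. kalendar markday(1940-03-16) => 1940-03-16
% 2. filer scanf(/ji) => []
% 3. kalendar roll(268) => 1940-12-09
% 4. filer scanf(/) => [ji/, ka/, zix/]
% 5. kalendar closeout() => 1940-12-31
% 6. kalendar yearhop(9) => 1949-12-31
% 7. kalendar lunge(-35) => 1947-01-31
% 8. kalendar markday(1764-06-20) => 1764-06-20
% 9. filer inscribe(/zix/brismano, pro) => created


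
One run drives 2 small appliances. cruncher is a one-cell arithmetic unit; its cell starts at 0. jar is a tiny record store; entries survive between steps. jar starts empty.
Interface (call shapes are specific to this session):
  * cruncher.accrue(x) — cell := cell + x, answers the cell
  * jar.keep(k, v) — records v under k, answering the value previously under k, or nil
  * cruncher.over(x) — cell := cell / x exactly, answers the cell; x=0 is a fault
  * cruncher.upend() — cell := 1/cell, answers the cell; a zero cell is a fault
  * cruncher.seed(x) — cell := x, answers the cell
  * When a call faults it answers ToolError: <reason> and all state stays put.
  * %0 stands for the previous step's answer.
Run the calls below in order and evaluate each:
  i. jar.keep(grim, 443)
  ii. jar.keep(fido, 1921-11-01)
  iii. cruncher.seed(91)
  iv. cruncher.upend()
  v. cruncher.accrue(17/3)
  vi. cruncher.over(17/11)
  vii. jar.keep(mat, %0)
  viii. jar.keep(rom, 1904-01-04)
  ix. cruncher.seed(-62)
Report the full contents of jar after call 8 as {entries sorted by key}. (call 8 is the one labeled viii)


Answer: {fido=1921-11-01, grim=443, mat=17050/4641, rom=1904-01-04}

Derivation:
-> jar.keep(k: grim, v: 443)
<- nil
-> jar.keep(k: fido, v: 1921-11-01)
<- nil
-> cruncher.seed(x: 91)
<- 91
-> cruncher.upend()
<- 1/91
-> cruncher.accrue(x: 17/3)
<- 1550/273
-> cruncher.over(x: 17/11)
<- 17050/4641
-> jar.keep(k: mat, v: %0)
<- nil
-> jar.keep(k: rom, v: 1904-01-04)
<- nil
-> cruncher.seed(x: -62)
<- -62


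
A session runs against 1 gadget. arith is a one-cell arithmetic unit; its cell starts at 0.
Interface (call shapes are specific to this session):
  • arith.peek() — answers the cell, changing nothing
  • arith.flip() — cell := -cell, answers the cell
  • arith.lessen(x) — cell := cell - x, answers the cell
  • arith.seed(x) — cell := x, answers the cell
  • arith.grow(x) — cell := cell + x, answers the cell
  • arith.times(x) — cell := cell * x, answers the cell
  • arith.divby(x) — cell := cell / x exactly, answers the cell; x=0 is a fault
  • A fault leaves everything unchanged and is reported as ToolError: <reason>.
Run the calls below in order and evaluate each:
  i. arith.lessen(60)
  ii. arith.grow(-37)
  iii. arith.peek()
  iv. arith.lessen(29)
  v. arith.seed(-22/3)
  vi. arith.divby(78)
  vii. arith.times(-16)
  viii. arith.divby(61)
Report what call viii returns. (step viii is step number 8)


·→ arith.lessen(x→60)
·← -60
·→ arith.grow(x→-37)
·← -97
·→ arith.peek()
·← -97
·→ arith.lessen(x→29)
·← -126
·→ arith.seed(x→-22/3)
·← -22/3
·→ arith.divby(x→78)
·← -11/117
·→ arith.times(x→-16)
·← 176/117
·→ arith.divby(x→61)
·← 176/7137

Answer: 176/7137


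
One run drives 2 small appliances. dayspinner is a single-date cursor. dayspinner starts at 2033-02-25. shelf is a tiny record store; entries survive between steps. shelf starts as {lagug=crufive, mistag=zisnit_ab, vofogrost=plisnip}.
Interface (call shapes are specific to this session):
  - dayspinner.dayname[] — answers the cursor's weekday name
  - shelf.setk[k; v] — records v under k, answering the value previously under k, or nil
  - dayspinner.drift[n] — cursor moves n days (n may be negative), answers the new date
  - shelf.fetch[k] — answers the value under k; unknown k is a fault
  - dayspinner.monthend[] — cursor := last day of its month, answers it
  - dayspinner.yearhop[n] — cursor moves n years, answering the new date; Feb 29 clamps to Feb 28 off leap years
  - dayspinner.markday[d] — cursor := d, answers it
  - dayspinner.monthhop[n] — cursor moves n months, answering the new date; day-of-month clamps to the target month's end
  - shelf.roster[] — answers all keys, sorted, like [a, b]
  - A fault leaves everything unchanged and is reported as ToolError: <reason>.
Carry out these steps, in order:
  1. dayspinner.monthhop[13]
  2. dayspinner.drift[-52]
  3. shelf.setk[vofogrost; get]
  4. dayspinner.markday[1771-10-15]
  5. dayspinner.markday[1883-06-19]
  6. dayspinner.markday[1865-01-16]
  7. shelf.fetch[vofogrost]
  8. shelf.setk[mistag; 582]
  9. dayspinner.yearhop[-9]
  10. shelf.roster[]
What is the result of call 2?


$ monthhop 13
:: 2034-03-25
$ drift -52
:: 2034-02-01
$ setk vofogrost get
:: plisnip
$ markday 1771-10-15
:: 1771-10-15
$ markday 1883-06-19
:: 1883-06-19
$ markday 1865-01-16
:: 1865-01-16
$ fetch vofogrost
:: get
$ setk mistag 582
:: zisnit_ab
$ yearhop -9
:: 1856-01-16
$ roster
:: [lagug, mistag, vofogrost]

Answer: 2034-02-01


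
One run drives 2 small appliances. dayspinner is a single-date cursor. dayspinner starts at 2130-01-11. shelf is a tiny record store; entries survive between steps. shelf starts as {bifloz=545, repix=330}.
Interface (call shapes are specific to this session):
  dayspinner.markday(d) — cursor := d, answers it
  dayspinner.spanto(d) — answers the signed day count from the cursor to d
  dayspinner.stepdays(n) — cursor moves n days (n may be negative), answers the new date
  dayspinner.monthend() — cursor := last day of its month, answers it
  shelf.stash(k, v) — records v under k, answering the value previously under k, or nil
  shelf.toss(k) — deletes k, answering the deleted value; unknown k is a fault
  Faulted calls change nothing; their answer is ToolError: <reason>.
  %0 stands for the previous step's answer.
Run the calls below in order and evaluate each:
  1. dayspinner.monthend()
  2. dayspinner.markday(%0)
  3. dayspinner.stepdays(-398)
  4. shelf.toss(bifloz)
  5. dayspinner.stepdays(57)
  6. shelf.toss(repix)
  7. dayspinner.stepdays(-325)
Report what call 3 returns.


Answer: 2128-12-29

Derivation:
>> monthend()
<< 2130-01-31
>> markday(d=%0)
<< 2130-01-31
>> stepdays(n=-398)
<< 2128-12-29
>> toss(k=bifloz)
<< 545
>> stepdays(n=57)
<< 2129-02-24
>> toss(k=repix)
<< 330
>> stepdays(n=-325)
<< 2128-04-05


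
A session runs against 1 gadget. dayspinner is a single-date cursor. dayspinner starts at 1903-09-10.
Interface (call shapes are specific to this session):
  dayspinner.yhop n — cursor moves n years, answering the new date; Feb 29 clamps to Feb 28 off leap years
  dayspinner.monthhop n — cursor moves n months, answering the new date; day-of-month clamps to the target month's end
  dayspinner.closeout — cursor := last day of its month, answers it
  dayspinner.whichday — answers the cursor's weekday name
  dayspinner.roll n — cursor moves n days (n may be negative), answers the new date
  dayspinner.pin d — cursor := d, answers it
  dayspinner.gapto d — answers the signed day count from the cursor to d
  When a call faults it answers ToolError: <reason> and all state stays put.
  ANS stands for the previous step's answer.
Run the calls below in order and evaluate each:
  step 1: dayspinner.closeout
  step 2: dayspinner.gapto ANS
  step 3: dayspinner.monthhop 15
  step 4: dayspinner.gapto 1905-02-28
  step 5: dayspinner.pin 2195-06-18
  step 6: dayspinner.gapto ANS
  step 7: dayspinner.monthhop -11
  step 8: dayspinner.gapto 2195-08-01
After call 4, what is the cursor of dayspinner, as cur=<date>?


Step: closeout[]
Result: 1903-09-30
Step: gapto[d: ANS]
Result: 0
Step: monthhop[n: 15]
Result: 1904-12-30
Step: gapto[d: 1905-02-28]
Result: 60
Step: pin[d: 2195-06-18]
Result: 2195-06-18
Step: gapto[d: ANS]
Result: 0
Step: monthhop[n: -11]
Result: 2194-07-18
Step: gapto[d: 2195-08-01]
Result: 379

Answer: cur=1904-12-30


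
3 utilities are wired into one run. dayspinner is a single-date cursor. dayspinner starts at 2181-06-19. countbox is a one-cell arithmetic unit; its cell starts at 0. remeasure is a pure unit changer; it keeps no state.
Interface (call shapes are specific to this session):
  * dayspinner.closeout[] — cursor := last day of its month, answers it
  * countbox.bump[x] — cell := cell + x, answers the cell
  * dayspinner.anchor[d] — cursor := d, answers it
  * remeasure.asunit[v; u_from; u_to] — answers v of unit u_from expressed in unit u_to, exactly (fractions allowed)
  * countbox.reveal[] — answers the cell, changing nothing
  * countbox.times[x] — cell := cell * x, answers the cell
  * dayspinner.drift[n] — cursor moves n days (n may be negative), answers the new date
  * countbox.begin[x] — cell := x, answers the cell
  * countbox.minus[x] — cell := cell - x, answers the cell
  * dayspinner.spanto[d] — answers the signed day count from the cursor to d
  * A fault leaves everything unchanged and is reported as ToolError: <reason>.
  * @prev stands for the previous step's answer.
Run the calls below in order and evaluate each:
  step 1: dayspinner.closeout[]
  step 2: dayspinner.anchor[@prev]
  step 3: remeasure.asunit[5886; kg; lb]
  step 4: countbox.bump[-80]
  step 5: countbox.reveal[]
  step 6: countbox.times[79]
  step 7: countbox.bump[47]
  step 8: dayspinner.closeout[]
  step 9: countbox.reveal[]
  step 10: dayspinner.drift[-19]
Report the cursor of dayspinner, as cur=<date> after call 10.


Answer: cur=2181-06-11

Derivation:
Next I call dayspinner.closeout, and observe 2181-06-30.
I call dayspinner.anchor passing d: @prev, — result: 2181-06-30.
Now I run remeasure.asunit passing v: 5886, u_from: kg, u_to: lb: 588600000000/45359237.
Now I run countbox.bump passing x: -80, and see -80.
I use countbox.reveal, yielding -80.
Then countbox.times passing x: 79, → -6320.
Next I call countbox.bump passing x: 47, giving -6273.
Calling dayspinner.closeout, and observe 2181-06-30.
Invoking countbox.reveal(), and get -6273.
I use dayspinner.drift passing n: -19, and see 2181-06-11.


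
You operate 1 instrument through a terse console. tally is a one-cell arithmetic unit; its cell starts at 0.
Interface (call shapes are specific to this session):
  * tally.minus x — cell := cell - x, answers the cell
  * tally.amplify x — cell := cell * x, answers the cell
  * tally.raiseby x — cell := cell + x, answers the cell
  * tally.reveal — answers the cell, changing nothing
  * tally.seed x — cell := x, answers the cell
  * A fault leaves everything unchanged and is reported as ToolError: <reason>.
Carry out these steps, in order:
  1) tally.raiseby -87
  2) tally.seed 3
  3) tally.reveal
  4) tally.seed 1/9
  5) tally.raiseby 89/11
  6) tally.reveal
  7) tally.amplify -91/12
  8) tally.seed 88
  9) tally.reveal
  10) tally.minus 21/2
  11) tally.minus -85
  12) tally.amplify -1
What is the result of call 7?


→ raiseby(-87)
← -87
→ seed(3)
← 3
→ reveal()
← 3
→ seed(1/9)
← 1/9
→ raiseby(89/11)
← 812/99
→ reveal()
← 812/99
→ amplify(-91/12)
← -18473/297
→ seed(88)
← 88
→ reveal()
← 88
→ minus(21/2)
← 155/2
→ minus(-85)
← 325/2
→ amplify(-1)
← -325/2

Answer: -18473/297


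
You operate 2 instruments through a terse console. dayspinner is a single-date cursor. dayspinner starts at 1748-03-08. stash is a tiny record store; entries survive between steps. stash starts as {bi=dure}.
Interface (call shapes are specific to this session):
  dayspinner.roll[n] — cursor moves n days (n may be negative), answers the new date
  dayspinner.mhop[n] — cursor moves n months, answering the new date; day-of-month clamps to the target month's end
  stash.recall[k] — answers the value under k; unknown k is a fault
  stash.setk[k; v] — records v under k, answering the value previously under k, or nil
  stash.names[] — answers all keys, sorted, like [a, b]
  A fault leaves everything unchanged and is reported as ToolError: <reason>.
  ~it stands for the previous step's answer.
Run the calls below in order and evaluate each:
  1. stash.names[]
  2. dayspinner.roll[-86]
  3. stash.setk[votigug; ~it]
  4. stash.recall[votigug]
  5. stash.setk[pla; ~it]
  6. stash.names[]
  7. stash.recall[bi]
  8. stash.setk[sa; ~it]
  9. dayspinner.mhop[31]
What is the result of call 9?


Answer: 1750-07-13

Derivation:
I run stash.names, which returns [bi].
Calling dayspinner.roll passing n→-86, — result: 1747-12-13.
Calling stash.setk passing k→votigug, v→~it, and get nil.
I run stash.recall passing k→votigug, and get 1747-12-13.
Next I call stash.setk passing k→pla, v→~it: nil.
I try stash.names, which returns [bi, pla, votigug].
I use stash.recall passing k→bi, and get dure.
Then stash.setk passing k→sa, v→~it, and get nil.
Invoking dayspinner.mhop passing n→31, yielding 1750-07-13.


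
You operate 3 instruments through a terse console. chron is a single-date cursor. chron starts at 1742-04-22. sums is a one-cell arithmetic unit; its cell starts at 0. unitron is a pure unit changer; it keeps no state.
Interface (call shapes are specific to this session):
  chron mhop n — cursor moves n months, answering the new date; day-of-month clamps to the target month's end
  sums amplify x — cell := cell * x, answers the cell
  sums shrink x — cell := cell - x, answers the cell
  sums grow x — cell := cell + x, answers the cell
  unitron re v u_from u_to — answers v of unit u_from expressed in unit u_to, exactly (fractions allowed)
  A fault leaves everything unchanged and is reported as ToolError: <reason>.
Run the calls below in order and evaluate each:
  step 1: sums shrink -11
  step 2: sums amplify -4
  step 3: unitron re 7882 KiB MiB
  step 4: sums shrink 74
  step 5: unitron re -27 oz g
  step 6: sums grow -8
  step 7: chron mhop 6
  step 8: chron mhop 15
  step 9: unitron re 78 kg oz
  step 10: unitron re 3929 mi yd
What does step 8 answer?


Answer: 1744-01-22

Derivation:
I call sums shrink using x: -11: 11.
I run sums amplify using x: -4, yielding -44.
I use unitron re using v: 7882, u_from: KiB, u_to: MiB, yielding 3941/512.
Invoking sums shrink using x: 74, and get -118.
I call unitron re using v: -27, u_from: oz, u_to: g, which returns -1224699399/1600000.
Now I run sums grow using x: -8, which returns -126.
Now I run chron mhop using n: 6, → 1742-10-22.
Next I call chron mhop using n: 15, and observe 1744-01-22.
I invoke unitron re using v: 78, u_from: kg, u_to: oz, → 124800000000/45359237.
I run unitron re using v: 3929, u_from: mi, u_to: yd: 6915040.


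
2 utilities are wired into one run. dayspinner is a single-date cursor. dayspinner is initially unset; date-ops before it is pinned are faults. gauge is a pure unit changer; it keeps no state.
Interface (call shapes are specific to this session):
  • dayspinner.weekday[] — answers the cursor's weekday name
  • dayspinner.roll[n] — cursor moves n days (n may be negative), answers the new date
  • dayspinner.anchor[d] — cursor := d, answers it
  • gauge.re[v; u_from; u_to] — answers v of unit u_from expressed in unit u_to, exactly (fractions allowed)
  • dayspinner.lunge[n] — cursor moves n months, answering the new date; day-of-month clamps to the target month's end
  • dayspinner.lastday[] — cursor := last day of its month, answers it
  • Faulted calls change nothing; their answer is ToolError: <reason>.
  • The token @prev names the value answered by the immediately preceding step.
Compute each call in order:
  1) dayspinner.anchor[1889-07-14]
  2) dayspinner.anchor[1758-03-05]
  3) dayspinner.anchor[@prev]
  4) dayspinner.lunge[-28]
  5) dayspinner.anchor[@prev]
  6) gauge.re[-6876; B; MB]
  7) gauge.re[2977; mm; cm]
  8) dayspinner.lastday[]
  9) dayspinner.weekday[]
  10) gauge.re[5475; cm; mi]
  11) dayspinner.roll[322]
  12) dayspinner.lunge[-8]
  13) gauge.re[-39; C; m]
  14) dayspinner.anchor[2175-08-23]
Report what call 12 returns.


I invoke dayspinner.anchor with 1889-07-14, giving 1889-07-14.
I call dayspinner.anchor with 1758-03-05, — result: 1758-03-05.
Then dayspinner.anchor with @prev, and see 1758-03-05.
Now I run dayspinner.lunge with -28, — result: 1755-11-05.
Using dayspinner.anchor with @prev, and observe 1755-11-05.
Calling gauge.re with -6876, B, MB, and get -1719/250000.
Using gauge.re with 2977, mm, cm: 2977/10.
I run dayspinner.lastday, and observe 1755-11-30.
Using dayspinner.weekday(), yielding Sunday.
Next I call gauge.re with 5475, cm, mi, and see 9125/268224.
I try dayspinner.roll with 322, and observe 1756-10-17.
Next I call dayspinner.lunge with -8, and observe 1756-02-17.
I try gauge.re with -39, C, m, — result: ToolError: incompatible units.
Then dayspinner.anchor with 2175-08-23, → 2175-08-23.

Answer: 1756-02-17


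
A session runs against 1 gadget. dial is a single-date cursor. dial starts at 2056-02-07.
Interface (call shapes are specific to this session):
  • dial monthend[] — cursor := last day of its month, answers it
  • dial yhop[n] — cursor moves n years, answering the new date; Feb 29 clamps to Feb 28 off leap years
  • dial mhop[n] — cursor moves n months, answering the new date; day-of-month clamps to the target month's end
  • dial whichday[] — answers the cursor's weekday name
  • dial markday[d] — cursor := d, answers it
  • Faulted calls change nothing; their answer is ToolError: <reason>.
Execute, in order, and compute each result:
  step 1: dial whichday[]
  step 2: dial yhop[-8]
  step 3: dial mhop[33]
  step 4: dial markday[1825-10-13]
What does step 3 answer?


Answer: 2050-11-07

Derivation:
Act: dial whichday[]
Obs: Monday
Act: dial yhop[n: -8]
Obs: 2048-02-07
Act: dial mhop[n: 33]
Obs: 2050-11-07
Act: dial markday[d: 1825-10-13]
Obs: 1825-10-13


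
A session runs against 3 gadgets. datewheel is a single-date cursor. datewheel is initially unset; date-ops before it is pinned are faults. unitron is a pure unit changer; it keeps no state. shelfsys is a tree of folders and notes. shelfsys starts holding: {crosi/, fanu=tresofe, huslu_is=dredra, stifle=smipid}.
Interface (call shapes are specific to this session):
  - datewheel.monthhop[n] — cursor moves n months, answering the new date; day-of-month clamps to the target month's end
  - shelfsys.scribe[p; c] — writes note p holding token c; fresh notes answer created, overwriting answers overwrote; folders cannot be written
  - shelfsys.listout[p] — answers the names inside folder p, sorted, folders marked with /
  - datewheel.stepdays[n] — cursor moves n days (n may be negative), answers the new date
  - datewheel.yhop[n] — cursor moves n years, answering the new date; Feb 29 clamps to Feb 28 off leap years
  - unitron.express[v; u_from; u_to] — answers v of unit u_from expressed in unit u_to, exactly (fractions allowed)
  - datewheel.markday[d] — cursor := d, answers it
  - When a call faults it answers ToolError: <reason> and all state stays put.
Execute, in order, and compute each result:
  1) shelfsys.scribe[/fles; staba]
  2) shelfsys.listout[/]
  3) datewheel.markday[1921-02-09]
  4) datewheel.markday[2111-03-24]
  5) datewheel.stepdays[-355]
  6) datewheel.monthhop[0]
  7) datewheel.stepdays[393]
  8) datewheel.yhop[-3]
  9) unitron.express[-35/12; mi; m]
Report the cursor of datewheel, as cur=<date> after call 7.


Answer: cur=2111-05-01

Derivation:
[in] shelfsys.scribe /fles staba
  created
[in] shelfsys.listout /
  [crosi/, fanu, fles, huslu_is, stifle]
[in] datewheel.markday 1921-02-09
  1921-02-09
[in] datewheel.markday 2111-03-24
  2111-03-24
[in] datewheel.stepdays -355
  2110-04-03
[in] datewheel.monthhop 0
  2110-04-03
[in] datewheel.stepdays 393
  2111-05-01
[in] datewheel.yhop -3
  2108-05-01
[in] unitron.express -35/12 mi m
  -117348/25


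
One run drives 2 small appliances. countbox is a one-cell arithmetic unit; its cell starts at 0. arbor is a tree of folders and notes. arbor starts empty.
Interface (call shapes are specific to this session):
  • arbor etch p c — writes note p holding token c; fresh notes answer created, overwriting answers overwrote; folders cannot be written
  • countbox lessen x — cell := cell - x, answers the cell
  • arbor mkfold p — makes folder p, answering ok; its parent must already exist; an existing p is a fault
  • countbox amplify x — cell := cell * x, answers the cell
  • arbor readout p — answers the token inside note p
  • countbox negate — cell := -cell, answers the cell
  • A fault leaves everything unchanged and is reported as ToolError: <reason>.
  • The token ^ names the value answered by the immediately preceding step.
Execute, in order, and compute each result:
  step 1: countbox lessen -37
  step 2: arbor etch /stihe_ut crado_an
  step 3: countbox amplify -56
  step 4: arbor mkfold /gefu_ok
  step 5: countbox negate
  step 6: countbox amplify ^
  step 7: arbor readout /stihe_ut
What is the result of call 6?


Answer: 4293184

Derivation:
==> countbox lessen(x=-37)
<== 37
==> arbor etch(p=/stihe_ut, c=crado_an)
<== created
==> countbox amplify(x=-56)
<== -2072
==> arbor mkfold(p=/gefu_ok)
<== ok
==> countbox negate()
<== 2072
==> countbox amplify(x=^)
<== 4293184
==> arbor readout(p=/stihe_ut)
<== crado_an


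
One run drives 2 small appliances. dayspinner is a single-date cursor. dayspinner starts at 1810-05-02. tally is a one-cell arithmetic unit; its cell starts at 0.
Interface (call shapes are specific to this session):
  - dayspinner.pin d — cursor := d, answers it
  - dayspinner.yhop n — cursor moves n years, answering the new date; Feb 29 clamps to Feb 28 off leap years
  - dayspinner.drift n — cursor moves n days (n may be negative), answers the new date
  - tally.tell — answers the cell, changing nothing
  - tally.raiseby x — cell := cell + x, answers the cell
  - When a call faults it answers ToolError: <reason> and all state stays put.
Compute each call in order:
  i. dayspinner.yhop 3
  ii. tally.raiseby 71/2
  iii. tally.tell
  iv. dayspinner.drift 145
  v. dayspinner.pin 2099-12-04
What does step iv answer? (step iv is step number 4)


Answer: 1813-09-24

Derivation:
Act: yhop[3]
Obs: 1813-05-02
Act: raiseby[71/2]
Obs: 71/2
Act: tell[]
Obs: 71/2
Act: drift[145]
Obs: 1813-09-24
Act: pin[2099-12-04]
Obs: 2099-12-04


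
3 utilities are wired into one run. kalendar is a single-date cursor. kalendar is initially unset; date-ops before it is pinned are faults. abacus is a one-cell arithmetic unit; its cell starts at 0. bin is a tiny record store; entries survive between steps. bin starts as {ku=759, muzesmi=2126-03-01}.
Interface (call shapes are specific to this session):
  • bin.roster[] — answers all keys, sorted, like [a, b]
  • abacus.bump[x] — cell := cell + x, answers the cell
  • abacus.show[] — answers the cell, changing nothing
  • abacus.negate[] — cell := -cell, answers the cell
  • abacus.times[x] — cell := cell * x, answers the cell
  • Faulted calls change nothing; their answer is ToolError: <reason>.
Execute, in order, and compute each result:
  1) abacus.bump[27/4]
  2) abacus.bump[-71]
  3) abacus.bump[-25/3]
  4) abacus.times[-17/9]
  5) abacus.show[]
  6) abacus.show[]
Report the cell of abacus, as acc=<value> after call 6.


Answer: acc=14807/108

Derivation:
Invoking abacus.bump with x='27/4', yielding 27/4.
Next I call abacus.bump with x='-71', yielding -257/4.
I use abacus.bump with x='-25/3': -871/12.
Now I run abacus.times with x='-17/9', giving 14807/108.
I use abacus.show, and see 14807/108.
I use abacus.show(), → 14807/108.


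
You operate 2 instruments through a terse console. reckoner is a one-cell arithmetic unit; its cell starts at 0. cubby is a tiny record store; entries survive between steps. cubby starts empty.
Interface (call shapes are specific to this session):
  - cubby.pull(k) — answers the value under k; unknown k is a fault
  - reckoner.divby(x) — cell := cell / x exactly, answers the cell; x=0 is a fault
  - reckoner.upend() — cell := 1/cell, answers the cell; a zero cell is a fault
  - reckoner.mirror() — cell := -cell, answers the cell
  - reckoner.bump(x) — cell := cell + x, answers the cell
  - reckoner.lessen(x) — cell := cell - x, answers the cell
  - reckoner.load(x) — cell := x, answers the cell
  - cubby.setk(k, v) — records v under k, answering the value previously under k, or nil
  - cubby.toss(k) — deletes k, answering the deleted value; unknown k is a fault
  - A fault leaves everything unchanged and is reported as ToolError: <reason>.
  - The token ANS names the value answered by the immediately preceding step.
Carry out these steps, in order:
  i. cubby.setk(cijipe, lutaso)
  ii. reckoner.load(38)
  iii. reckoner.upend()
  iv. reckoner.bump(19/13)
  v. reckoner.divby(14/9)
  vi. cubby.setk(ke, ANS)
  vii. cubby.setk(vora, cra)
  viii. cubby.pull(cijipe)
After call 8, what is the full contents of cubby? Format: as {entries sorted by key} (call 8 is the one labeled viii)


I use cubby.setk with cijipe, lutaso, — result: nil.
I use reckoner.load with 38: 38.
I run reckoner.upend(), yielding 1/38.
I invoke reckoner.bump with 19/13, yielding 735/494.
Then reckoner.divby with 14/9, and see 945/988.
Invoking cubby.setk with ke, ANS, and observe nil.
Invoking cubby.setk with vora, cra, and see nil.
I call cubby.pull with cijipe, yielding lutaso.

Answer: {cijipe=lutaso, ke=945/988, vora=cra}


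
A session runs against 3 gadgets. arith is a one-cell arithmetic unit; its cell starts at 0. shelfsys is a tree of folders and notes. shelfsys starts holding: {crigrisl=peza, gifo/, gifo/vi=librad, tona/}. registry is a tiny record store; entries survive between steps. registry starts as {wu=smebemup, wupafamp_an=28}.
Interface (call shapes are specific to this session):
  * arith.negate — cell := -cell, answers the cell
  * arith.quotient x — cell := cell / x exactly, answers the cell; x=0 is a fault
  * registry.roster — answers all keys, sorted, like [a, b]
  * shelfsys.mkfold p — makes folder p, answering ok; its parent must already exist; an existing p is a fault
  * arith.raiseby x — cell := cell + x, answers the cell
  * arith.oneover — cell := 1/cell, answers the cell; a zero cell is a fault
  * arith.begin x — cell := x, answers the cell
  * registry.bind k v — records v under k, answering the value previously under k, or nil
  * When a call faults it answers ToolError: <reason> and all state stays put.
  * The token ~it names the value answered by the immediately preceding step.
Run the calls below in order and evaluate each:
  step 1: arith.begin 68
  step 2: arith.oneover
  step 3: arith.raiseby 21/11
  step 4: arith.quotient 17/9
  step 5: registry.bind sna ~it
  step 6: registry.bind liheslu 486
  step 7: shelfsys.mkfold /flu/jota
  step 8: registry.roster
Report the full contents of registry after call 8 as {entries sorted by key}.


-> arith.begin(x: 68)
<- 68
-> arith.oneover()
<- 1/68
-> arith.raiseby(x: 21/11)
<- 1439/748
-> arith.quotient(x: 17/9)
<- 12951/12716
-> registry.bind(k: sna, v: ~it)
<- nil
-> registry.bind(k: liheslu, v: 486)
<- nil
-> shelfsys.mkfold(p: /flu/jota)
<- ToolError: no parent
-> registry.roster()
<- [liheslu, sna, wu, wupafamp_an]

Answer: {liheslu=486, sna=12951/12716, wu=smebemup, wupafamp_an=28}


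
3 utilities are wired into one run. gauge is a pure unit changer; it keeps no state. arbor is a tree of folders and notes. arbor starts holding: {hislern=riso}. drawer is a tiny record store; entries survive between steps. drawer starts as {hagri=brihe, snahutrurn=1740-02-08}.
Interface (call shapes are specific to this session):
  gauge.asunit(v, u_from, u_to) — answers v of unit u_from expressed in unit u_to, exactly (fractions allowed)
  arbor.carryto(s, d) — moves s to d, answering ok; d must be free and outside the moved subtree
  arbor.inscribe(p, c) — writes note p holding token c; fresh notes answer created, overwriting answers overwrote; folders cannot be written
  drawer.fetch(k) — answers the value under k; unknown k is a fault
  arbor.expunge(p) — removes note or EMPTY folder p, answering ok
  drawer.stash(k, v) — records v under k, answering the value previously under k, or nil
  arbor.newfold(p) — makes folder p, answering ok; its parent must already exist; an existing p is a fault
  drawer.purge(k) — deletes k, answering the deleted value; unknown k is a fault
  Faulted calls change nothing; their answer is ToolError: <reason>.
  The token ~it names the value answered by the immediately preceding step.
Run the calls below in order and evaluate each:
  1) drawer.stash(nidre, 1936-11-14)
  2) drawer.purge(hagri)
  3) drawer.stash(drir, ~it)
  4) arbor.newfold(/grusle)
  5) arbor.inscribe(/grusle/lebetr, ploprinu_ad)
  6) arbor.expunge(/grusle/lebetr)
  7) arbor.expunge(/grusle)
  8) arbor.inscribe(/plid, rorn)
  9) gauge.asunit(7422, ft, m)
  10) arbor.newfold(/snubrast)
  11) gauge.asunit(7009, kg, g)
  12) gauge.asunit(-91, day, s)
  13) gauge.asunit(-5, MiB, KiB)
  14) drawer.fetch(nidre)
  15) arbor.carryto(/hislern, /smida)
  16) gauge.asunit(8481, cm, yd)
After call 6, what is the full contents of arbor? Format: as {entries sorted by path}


Answer: {grusle/, hislern=riso}

Derivation:
% drawer.stash nidre 1936-11-14
= nil
% drawer.purge hagri
= brihe
% drawer.stash drir ~it
= nil
% arbor.newfold /grusle
= ok
% arbor.inscribe /grusle/lebetr ploprinu_ad
= created
% arbor.expunge /grusle/lebetr
= ok
% arbor.expunge /grusle
= ok
% arbor.inscribe /plid rorn
= created
% gauge.asunit 7422 ft m
= 1413891/625
% arbor.newfold /snubrast
= ok
% gauge.asunit 7009 kg g
= 7009000
% gauge.asunit -91 day s
= -7862400
% gauge.asunit -5 MiB KiB
= -5120
% drawer.fetch nidre
= 1936-11-14
% arbor.carryto /hislern /smida
= ok
% gauge.asunit 8481 cm yd
= 70675/762


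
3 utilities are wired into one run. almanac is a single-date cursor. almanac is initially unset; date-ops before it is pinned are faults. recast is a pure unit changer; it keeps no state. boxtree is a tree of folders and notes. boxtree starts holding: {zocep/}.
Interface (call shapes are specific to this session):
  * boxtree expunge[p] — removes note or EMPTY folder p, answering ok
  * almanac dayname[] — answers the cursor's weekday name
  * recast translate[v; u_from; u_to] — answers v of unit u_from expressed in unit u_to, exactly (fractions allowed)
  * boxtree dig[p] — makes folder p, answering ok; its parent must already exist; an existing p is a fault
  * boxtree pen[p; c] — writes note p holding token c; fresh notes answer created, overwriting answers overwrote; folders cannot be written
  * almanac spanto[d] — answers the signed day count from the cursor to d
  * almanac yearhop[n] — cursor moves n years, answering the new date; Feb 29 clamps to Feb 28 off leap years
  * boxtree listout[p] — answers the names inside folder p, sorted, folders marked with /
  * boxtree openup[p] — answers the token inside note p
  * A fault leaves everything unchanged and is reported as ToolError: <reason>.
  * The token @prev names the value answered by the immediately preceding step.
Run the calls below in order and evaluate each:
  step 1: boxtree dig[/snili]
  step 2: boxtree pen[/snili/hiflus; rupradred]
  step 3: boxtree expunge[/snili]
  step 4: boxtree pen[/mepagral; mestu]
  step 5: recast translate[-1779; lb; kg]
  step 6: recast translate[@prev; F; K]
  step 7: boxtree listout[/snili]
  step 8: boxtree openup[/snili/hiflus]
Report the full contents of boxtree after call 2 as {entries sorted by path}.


>>> boxtree dig p='/snili'
= ok
>>> boxtree pen p='/snili/hiflus' c='rupradred'
= created
>>> boxtree expunge p='/snili'
= ToolError: not empty
>>> boxtree pen p='/mepagral' c='mestu'
= created
>>> recast translate v='-1779' u_from='lb' u_to='kg'
= -80694082623/100000000
>>> recast translate v='@prev' u_from='F' u_to='K'
= -34727082623/180000000
>>> boxtree listout p='/snili'
= [hiflus]
>>> boxtree openup p='/snili/hiflus'
= rupradred

Answer: {snili/, snili/hiflus=rupradred, zocep/}


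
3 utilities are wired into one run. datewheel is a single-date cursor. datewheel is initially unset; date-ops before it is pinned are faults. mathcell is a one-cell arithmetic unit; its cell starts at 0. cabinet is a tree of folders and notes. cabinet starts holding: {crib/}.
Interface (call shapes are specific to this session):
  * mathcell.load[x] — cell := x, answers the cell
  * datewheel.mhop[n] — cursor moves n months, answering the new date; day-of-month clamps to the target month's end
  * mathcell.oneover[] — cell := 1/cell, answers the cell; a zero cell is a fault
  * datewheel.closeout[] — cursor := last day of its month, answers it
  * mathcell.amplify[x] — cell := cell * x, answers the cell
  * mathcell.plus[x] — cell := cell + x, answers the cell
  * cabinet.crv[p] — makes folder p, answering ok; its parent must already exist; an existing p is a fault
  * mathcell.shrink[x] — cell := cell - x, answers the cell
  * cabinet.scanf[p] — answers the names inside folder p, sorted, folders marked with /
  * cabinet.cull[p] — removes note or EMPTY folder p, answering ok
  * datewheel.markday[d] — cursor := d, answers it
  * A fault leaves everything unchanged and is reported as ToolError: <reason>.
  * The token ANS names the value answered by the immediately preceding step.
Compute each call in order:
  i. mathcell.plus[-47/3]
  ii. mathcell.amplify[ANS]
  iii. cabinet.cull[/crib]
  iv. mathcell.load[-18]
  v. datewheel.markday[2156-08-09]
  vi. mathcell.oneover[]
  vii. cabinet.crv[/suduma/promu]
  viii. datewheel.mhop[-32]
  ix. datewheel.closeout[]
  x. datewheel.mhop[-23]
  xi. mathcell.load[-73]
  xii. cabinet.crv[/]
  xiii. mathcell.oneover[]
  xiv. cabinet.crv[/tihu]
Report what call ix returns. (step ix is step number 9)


Invoking plus using x→-47/3, yielding -47/3.
I run amplify using x→ANS, → 2209/9.
Calling cull using p→/crib, — result: ok.
Using load using x→-18, and see -18.
I run markday using d→2156-08-09, and observe 2156-08-09.
Invoking oneover(), and observe -1/18.
Next I call crv using p→/suduma/promu, → ToolError: no parent.
I call mhop using n→-32, and get 2153-12-09.
I use closeout, and see 2153-12-31.
I run mhop using n→-23, and observe 2152-01-31.
Now I run load using x→-73, yielding -73.
Invoking crv using p→/, and observe ToolError: exists.
Calling oneover: -1/73.
Now I run crv using p→/tihu, and observe ok.

Answer: 2153-12-31
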